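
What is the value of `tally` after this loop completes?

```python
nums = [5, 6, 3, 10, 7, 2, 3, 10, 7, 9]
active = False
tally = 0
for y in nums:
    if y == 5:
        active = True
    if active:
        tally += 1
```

Count elements after first 5 in [5, 6, 3, 10, 7, 2, 3, 10, 7, 9]
`tally` takes the values: 0 → 1 → 2 → 3 → 4 → 5 → 6 → 7 → 8 → 9 → 10

Answer: 10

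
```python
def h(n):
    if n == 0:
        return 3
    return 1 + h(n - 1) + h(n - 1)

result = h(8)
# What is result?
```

h(n) = 1 + 2·h(n-1), h(0)=3. Closed form: (3+1)·2^8 - 1 = 1023.

Answer: 1023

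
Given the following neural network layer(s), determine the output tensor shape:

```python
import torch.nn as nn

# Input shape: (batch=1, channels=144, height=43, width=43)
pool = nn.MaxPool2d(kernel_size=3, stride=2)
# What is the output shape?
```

Input: (1, 144, 43, 43) -> Output: (1, 144, 21, 21)

Answer: (1, 144, 21, 21)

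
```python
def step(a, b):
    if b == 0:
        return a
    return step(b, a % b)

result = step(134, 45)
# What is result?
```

step(134, 45) -> step(45, 44) -> step(44, 1) -> step(1, 0) -> 1

Answer: 1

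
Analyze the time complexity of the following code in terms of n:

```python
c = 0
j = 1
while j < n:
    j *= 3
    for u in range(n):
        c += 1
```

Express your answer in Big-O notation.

Each loop level contributes: log n × n. Multiplying the contributions gives O(n log n).

Answer: O(n log n)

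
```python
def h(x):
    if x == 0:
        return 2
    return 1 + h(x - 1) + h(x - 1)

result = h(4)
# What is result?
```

h(x) = 1 + 2·h(x-1), h(0)=2. Closed form: (2+1)·2^4 - 1 = 47.

Answer: 47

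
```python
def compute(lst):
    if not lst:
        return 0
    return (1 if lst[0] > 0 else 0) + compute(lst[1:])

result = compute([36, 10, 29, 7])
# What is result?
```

Count of positive elements in [36, 10, 29, 7] = 4

Answer: 4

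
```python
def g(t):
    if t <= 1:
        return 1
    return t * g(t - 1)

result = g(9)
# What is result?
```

g(9) = 9 * 8 * 7 * 6 * 5 * 4 * 3 * 2 * 1 = 362880

Answer: 362880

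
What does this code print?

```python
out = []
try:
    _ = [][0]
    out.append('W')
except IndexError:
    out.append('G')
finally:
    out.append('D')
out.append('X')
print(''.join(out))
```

Execution trace: 'G' (except IndexError) → 'D' (finally) → 'X' (after the try/except). Output: GDX

Answer: GDX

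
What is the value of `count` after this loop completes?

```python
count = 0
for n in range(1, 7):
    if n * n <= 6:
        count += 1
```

Count numbers where n² ≤ 6
`count` takes the values: 0 → 1 → 2

Answer: 2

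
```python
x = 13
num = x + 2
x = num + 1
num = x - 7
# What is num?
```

Trace:
`x = 13` → x = 13
`num = x + 2` → num = 15
`x = num + 1` → x = 16
`num = x - 7` → num = 9
So num = 9

Answer: 9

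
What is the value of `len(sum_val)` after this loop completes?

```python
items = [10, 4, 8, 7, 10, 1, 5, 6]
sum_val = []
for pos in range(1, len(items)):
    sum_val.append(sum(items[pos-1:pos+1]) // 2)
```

Number of 2-element averages
`sum_val` takes the values: [] → [7] → [7, 6] → [7, 6, 7] → [7, 6, 7, 8] → [7, 6, 7, 8, 5] → [7, 6, 7, 8, 5, 3] → [7, 6, 7, 8, 5, 3, 5]
So `len(sum_val)` = 7

Answer: 7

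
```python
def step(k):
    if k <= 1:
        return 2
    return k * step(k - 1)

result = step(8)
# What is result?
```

step(8) = 8 * 7 * 6 * 5 * 4 * 3 * 2 * 2 = 80640

Answer: 80640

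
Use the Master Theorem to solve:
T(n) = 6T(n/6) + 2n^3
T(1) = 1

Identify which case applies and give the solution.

a=6, b=6, f(n)=2n^3. log_6(6) = 1. Since c=3 > 1 and the regularity condition holds (6(n/6)^3 = (6/6^3)n^3 with 6/6^3 < 1), Case 3 applies: T(n) = Θ(f(n)) = O(n^3).

Answer: O(n^3) - Case 3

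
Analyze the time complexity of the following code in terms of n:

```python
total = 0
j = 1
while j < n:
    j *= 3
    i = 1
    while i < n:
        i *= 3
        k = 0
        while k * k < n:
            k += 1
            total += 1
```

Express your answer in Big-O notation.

Each loop level contributes: log n × log n × √n. Multiplying the contributions gives O(√n log² n).

Answer: O(√n log² n)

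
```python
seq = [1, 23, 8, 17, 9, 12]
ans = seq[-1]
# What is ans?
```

Trace:
`seq = [1, 23, 8, 17, 9, 12]` → seq = [1, 23, 8, 17, 9, 12]
`ans = seq[-1]` → ans = 12
So ans = 12

Answer: 12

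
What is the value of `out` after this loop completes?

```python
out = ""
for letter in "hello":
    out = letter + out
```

Reverse 'hello'
`out` takes the values: "" → "h" → "eh" → "leh" → "lleh" → "olleh"

Answer: "olleh"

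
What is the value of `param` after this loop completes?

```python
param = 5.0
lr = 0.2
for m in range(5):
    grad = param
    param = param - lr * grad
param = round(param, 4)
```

Gradient descent: w = 5.0 * (1 - 0.2)^5
`param` takes the values: 5.0 → 4.0 → 3.2 → 2.56 → 2.048 → 1.6384

Answer: 1.6384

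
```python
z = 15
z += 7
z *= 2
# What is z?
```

Trace:
`z = 15` → z = 15
`z += 7` → z = 22
`z *= 2` → z = 44
So z = 44

Answer: 44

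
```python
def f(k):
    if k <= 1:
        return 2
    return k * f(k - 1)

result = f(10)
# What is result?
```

f(10) = 10 * 9 * 8 * 7 * 6 * 5 * 4 * 3 * 2 * 2 = 7257600

Answer: 7257600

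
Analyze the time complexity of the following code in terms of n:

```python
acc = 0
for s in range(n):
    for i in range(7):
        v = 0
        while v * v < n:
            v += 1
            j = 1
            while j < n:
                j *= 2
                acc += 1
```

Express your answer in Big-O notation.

Each loop level contributes: n × 1 × √n × log n. Multiplying the contributions gives O(n√n log n).

Answer: O(n√n log n)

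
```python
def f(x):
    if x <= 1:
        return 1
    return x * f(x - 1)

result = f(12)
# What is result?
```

f(12) = 12 * 11 * 10 * 9 * 8 * 7 * 6 * 5 * 4 * 3 * 2 * 1 = 479001600

Answer: 479001600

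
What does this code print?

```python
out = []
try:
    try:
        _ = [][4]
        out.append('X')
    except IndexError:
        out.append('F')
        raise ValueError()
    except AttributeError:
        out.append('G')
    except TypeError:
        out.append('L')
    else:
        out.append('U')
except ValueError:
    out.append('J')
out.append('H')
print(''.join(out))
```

Execution trace: 'F' (except IndexError) → 'J' (outer except ValueError) → 'H' (after the try/except). Output: FJH

Answer: FJH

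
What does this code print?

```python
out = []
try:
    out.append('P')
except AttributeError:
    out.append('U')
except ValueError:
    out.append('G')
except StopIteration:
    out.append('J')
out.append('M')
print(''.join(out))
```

Execution trace: 'P' (try body, no exception) → 'M' (after the try/except). Output: PM

Answer: PM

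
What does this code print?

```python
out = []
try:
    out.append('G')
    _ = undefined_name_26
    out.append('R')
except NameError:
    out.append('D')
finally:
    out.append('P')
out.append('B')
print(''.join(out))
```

Execution trace: 'G' (try body) → 'D' (except NameError) → 'P' (finally) → 'B' (after the try/except). Output: GDPB

Answer: GDPB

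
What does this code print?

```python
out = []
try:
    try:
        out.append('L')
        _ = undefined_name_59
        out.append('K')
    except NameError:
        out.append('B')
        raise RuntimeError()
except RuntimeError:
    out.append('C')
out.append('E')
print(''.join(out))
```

Execution trace: 'L' (try body) → 'B' (except NameError) → 'C' (outer except RuntimeError) → 'E' (after the try/except). Output: LBCE

Answer: LBCE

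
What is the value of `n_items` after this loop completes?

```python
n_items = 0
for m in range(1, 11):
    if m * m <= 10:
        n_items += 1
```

Count numbers where m² ≤ 10
`n_items` takes the values: 0 → 1 → 2 → 3

Answer: 3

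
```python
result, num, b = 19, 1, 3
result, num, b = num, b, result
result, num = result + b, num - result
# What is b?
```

Trace:
`result, num, b = 19, 1, 3` → result = 19; num = 1; b = 3
`result, num, b = num, b, result` → result = 1; num = 3; b = 19
`result, num = result + b, num - result` → result = 20; num = 2
So b = 19

Answer: 19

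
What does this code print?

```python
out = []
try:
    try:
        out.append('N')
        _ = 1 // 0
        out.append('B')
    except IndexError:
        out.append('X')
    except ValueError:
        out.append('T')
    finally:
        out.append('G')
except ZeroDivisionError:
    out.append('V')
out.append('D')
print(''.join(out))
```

Execution trace: 'N' (try body) → 'G' (finally) → 'V' (outer except ZeroDivisionError) → 'D' (after the try/except). Output: NGVD

Answer: NGVD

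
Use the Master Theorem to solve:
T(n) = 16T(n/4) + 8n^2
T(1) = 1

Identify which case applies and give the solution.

a=16, b=4, f(n)=8n^2. log_4(16) = 2. Since c=2 = 2, Case 2 applies: T(n) = Θ(n^log_b(a) · log n) = O(n^2 log n).

Answer: O(n^2 log n) - Case 2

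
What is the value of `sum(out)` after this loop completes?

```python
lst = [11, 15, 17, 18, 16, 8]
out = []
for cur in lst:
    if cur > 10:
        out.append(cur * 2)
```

Sum of doubled values > 10
`out` takes the values: [] → [22] → [22, 30] → [22, 30, 34] → [22, 30, 34, 36] → [22, 30, 34, 36, 32]
So `sum(out)` = 154

Answer: 154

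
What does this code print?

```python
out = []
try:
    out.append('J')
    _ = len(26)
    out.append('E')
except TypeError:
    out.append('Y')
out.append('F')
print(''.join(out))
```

Execution trace: 'J' (try body) → 'Y' (except TypeError) → 'F' (after the try/except). Output: JYF

Answer: JYF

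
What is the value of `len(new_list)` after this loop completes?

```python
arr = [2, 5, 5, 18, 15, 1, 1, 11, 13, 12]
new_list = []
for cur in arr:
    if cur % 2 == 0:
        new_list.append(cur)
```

Count even numbers in [2, 5, 5, 18, 15, 1, 1, 11, 13, 12]
`new_list` takes the values: [] → [2] → [2, 18] → [2, 18, 12]
So `len(new_list)` = 3

Answer: 3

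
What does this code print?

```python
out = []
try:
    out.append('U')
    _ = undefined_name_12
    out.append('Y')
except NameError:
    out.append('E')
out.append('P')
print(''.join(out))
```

Execution trace: 'U' (try body) → 'E' (except NameError) → 'P' (after the try/except). Output: UEP

Answer: UEP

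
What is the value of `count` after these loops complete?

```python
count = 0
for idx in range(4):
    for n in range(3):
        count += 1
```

4 * 3 = 12
`count` takes the values: 0 → 1 → 2 → 3 → 4 → 5 → 6 → 7 → 8 → 9 → 10 → 11 → 12

Answer: 12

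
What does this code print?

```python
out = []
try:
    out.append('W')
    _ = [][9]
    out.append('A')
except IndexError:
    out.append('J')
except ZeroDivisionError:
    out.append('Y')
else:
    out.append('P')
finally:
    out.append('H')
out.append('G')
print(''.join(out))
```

Execution trace: 'W' (try body) → 'J' (except IndexError) → 'H' (finally) → 'G' (after the try/except). Output: WJHG

Answer: WJHG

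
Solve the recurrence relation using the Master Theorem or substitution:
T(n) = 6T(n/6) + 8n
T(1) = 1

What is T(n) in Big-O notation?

By Master Theorem: a=6, b=6, f(n)=8n. Since log_6(6) = 1 and f(n) = Θ(n^1), Case 2 applies. T(n) = O(n log n).

Answer: O(n log n)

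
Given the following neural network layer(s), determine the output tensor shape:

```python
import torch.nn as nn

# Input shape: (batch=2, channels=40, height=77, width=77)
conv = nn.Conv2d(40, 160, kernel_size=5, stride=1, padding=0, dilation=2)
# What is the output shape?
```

Input: (2, 40, 77, 77) -> Output: (2, 160, 69, 69)

Answer: (2, 160, 69, 69)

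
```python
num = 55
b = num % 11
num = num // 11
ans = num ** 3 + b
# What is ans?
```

Trace:
`num = 55` → num = 55
`b = num % 11` → b = 0
`num = num // 11` → num = 5
`ans = num ** 3 + b` → ans = 125
So ans = 125

Answer: 125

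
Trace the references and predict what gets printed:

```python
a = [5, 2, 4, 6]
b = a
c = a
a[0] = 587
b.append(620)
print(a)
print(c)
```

Key concept: multiple aliases.
Step by step:
`a = [5, 2, 4, 6]` → a = [5, 2, 4, 6]
`b = a` → b = [5, 2, 4, 6] (same object as a)
`c = a` → c = [5, 2, 4, 6] (same object as a, b)
`a[0] = 587` → a = [587, 2, 4, 6] (same object as b, c); b = [587, 2, 4, 6] (same object as a, c); c = [587, 2, 4, 6] (same object as a, b)
`b.append(620)` → a = [587, 2, 4, 6, 620] (same object as b, c); b = [587, 2, 4, 6, 620] (same object as a, c); c = [587, 2, 4, 6, 620] (same object as a, b)
`print(a)` → prints [587, 2, 4, 6, 620]
`print(c)` → prints [587, 2, 4, 6, 620]

Answer:
[587, 2, 4, 6, 620]
[587, 2, 4, 6, 620]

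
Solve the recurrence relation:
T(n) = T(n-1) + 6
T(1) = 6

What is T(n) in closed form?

Unrolling: T(n) = T(1) + 6·(n-1) = 6 + 6(n-1) = 6n.

Answer: T(n) = 6n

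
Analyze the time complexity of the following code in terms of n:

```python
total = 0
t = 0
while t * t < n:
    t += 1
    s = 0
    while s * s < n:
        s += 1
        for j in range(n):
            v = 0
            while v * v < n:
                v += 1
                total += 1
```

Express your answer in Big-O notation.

Each loop level contributes: √n × √n × n × √n. Multiplying the contributions gives O(n^2√n).

Answer: O(n^2√n)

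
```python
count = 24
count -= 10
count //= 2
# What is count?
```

Trace:
`count = 24` → count = 24
`count -= 10` → count = 14
`count //= 2` → count = 7
So count = 7

Answer: 7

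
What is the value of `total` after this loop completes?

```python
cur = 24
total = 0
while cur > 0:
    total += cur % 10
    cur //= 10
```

Sum digits of 24
`total` takes the values: 0 → 4 → 6

Answer: 6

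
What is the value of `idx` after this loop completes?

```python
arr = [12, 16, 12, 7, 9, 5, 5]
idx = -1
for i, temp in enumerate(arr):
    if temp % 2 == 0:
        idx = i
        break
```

First even number index in [12, 16, 12, 7, 9, 5, 5]
`idx` takes the values: -1 → 0

Answer: 0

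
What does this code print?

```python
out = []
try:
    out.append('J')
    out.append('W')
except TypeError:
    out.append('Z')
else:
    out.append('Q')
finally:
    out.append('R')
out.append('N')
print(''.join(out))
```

Execution trace: 'J' (try body) → 'W' (try body, no exception) → 'Q' (else) → 'R' (finally) → 'N' (after the try/except). Output: JWQRN

Answer: JWQRN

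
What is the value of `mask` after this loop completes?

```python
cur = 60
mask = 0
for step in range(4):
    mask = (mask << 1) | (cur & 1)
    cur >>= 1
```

Reverse lowest 4 bits of 60
`mask` takes the values: 0 → 1 → 3

Answer: 3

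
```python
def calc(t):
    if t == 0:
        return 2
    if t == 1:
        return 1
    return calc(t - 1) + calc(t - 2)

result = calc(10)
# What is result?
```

Build up from base cases: calc(0)=2, calc(1)=1, calc(2)=3, calc(3)=4, calc(4)=7, calc(5)=11, calc(6)=18, ..., calc(10)=123

Answer: 123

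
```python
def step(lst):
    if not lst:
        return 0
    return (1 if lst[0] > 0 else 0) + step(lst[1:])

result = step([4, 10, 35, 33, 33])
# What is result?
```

Count of positive elements in [4, 10, 35, 33, 33] = 5

Answer: 5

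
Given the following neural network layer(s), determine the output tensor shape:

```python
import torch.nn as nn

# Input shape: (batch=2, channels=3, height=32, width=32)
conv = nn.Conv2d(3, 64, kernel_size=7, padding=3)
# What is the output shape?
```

Input: (2, 3, 32, 32) -> Output: (2, 64, 32, 32)

Answer: (2, 64, 32, 32)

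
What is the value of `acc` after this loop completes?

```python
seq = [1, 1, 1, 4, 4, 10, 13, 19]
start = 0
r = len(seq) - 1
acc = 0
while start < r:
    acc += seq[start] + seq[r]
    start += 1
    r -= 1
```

Sum of pairs from ends
`acc` takes the values: 0 → 20 → 34 → 45 → 53

Answer: 53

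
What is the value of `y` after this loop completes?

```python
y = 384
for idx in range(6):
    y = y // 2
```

Halve 6 times: 384 // 2^6 = 6
`y` takes the values: 384 → 192 → 96 → 48 → 24 → 12 → 6

Answer: 6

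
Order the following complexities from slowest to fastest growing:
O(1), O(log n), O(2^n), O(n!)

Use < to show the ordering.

Ordered by growth rate: O(1) < O(log n) < O(2^n) < O(n!)

Answer: O(1) < O(log n) < O(2^n) < O(n!)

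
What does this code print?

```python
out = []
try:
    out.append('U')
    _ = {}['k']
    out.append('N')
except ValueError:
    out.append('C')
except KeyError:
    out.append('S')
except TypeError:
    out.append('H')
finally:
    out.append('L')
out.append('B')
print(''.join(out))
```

Execution trace: 'U' (try body) → 'S' (except KeyError) → 'L' (finally) → 'B' (after the try/except). Output: USLB

Answer: USLB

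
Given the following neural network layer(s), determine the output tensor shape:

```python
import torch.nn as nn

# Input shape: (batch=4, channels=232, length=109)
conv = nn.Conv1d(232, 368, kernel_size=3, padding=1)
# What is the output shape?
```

Input: (4, 232, 109) -> Output: (4, 368, 109)

Answer: (4, 368, 109)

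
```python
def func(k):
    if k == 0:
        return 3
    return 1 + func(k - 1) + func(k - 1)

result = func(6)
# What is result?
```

func(k) = 1 + 2·func(k-1), func(0)=3. Closed form: (3+1)·2^6 - 1 = 255.

Answer: 255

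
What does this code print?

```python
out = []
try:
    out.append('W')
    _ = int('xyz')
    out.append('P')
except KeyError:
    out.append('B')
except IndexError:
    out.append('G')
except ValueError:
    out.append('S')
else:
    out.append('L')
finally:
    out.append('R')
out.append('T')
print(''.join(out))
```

Execution trace: 'W' (try body) → 'S' (except ValueError) → 'R' (finally) → 'T' (after the try/except). Output: WSRT

Answer: WSRT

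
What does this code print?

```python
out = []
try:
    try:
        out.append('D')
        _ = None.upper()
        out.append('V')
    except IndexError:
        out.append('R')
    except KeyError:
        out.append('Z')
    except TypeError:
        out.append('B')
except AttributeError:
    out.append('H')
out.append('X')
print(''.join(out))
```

Execution trace: 'D' (try body) → 'H' (outer except AttributeError) → 'X' (after the try/except). Output: DHX

Answer: DHX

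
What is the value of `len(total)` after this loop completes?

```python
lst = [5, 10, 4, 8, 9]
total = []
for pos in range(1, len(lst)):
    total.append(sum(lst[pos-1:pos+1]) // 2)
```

Number of 2-element averages
`total` takes the values: [] → [7] → [7, 7] → [7, 7, 6] → [7, 7, 6, 8]
So `len(total)` = 4

Answer: 4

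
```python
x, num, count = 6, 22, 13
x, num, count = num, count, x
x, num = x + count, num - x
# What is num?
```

Trace:
`x, num, count = 6, 22, 13` → x = 6; num = 22; count = 13
`x, num, count = num, count, x` → x = 22; num = 13; count = 6
`x, num = x + count, num - x` → x = 28; num = -9
So num = -9

Answer: -9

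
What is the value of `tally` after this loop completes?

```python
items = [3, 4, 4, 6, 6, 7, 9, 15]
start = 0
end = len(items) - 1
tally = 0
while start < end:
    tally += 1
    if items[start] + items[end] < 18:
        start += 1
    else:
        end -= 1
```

Steps to find pair summing to 18
`tally` takes the values: 0 → 1 → 2 → 3 → 4 → 5 → 6 → 7

Answer: 7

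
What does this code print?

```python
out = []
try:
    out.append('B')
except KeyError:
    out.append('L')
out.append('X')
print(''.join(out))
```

Execution trace: 'B' (try body, no exception) → 'X' (after the try/except). Output: BX

Answer: BX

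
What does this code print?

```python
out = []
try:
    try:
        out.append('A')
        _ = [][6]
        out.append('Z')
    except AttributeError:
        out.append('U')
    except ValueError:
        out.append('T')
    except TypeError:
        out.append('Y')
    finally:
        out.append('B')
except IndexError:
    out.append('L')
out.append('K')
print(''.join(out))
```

Execution trace: 'A' (try body) → 'B' (finally) → 'L' (outer except IndexError) → 'K' (after the try/except). Output: ABLK

Answer: ABLK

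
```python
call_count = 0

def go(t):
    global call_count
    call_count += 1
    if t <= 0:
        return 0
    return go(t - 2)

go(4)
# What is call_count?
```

Linear recursion stepping by 2: 3 calls from t=4 down to ≤0.

Answer: 3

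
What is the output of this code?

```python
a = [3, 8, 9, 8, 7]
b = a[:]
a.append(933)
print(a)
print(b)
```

Key concept: slice [:] creates copy.
Step by step:
`a = [3, 8, 9, 8, 7]` → a = [3, 8, 9, 8, 7]
`b = a[:]` → b = [3, 8, 9, 8, 7]
`a.append(933)` → a = [3, 8, 9, 8, 7, 933]
`print(a)` → prints [3, 8, 9, 8, 7, 933]
`print(b)` → prints [3, 8, 9, 8, 7]

Answer:
[3, 8, 9, 8, 7, 933]
[3, 8, 9, 8, 7]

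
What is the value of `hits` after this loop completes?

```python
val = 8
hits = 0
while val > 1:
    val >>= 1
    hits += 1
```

Count right shifts until 1
`hits` takes the values: 0 → 1 → 2 → 3

Answer: 3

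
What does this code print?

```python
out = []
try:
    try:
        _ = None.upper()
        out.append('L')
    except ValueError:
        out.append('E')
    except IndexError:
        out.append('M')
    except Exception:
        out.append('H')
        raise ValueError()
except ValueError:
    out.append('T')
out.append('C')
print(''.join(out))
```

Execution trace: 'H' (inner except Exception) → 'T' (outer except ValueError) → 'C' (after the try/except). Output: HTC

Answer: HTC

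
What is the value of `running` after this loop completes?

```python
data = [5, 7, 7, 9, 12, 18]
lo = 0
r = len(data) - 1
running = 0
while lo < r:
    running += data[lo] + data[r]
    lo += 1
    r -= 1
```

Sum of pairs from ends
`running` takes the values: 0 → 23 → 42 → 58

Answer: 58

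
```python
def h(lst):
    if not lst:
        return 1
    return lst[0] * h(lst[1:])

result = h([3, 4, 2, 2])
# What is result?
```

Product over [3, 4, 2, 2] = 3 * 4 * 2 * 2 = 48

Answer: 48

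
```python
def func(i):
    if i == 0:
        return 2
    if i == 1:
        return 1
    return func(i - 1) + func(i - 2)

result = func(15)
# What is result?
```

Build up from base cases: func(0)=2, func(1)=1, func(2)=3, func(3)=4, func(4)=7, func(5)=11, func(6)=18, ..., func(15)=1364

Answer: 1364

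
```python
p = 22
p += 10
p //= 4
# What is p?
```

Trace:
`p = 22` → p = 22
`p += 10` → p = 32
`p //= 4` → p = 8
So p = 8

Answer: 8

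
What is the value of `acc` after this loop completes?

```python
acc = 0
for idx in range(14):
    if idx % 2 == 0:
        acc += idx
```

Sum of even numbers 0 to 13
`acc` takes the values: 0 → 2 → 6 → 12 → 20 → 30 → 42

Answer: 42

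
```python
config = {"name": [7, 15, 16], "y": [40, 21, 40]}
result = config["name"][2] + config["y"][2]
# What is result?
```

Trace:
`config = {"name": [7, 15, 16], "y": [40, 21, 40]}` → config = {'name': [7, 15, 16], 'y': [40, 21, 40]}
`result = config["name"][2] + config["y"][2]` → result = 56
So result = 56

Answer: 56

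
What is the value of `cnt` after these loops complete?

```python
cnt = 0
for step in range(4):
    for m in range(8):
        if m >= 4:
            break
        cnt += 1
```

Inner breaks at 4, outer runs 4 times
`cnt` takes the values: 0 → 1 → 2 → 3 → 4 → 5 → 6 → 7 → 8 → 9 → 10 → 11 → 12 → 13 → 14 → 15 → 16

Answer: 16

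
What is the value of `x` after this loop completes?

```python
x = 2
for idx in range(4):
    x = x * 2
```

Multiply by 2, 4 times: 2 * 2^4 = 32
`x` takes the values: 2 → 4 → 8 → 16 → 32

Answer: 32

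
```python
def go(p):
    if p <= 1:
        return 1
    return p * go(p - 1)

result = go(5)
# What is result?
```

go(5) = 5 * 4 * 3 * 2 * 1 = 120

Answer: 120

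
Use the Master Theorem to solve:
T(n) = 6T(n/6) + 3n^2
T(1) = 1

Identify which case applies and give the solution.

a=6, b=6, f(n)=3n^2. log_6(6) = 1. Since c=2 > 1 and the regularity condition holds (6(n/6)^2 = (6/6^2)n^2 with 6/6^2 < 1), Case 3 applies: T(n) = Θ(f(n)) = O(n^2).

Answer: O(n^2) - Case 3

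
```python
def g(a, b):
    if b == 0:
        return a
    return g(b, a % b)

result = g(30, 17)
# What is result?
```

g(30, 17) -> g(17, 13) -> g(13, 4) -> g(4, 1) -> g(1, 0) -> 1

Answer: 1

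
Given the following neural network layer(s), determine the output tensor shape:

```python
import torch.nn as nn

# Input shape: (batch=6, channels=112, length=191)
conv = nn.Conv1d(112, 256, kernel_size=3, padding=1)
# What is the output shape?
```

Input: (6, 112, 191) -> Output: (6, 256, 191)

Answer: (6, 256, 191)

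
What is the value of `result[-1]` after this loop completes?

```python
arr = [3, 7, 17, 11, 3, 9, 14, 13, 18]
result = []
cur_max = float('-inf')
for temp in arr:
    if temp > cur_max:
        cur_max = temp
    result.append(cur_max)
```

Running max ends at 18
`result` takes the values: [] → [3] → [3, 7] → [3, 7, 17] → [3, 7, 17, 17] → [3, 7, 17, 17, 17] → [3, 7, 17, 17, 17, 17] → [3, 7, 17, 17, 17, 17, 17] → [3, 7, 17, 17, 17, 17, 17, 17] → [3, 7, 17, 17, 17, 17, 17, 17, 18]
So `result[-1]` = 18

Answer: 18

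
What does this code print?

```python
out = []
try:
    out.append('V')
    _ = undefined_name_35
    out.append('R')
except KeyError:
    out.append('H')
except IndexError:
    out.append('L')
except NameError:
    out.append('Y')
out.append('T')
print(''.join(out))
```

Execution trace: 'V' (try body) → 'Y' (except NameError) → 'T' (after the try/except). Output: VYT

Answer: VYT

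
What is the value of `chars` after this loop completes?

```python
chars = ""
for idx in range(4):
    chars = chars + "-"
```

Repeat '-' 4 times
`chars` takes the values: "" → "-" → "--" → "---" → "----"

Answer: "----"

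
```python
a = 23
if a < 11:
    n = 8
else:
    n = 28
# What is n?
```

Trace:
`a = 23` → a = 23
`if a < 11: ...` → a < 11 is False, take else branch → n = 28
So n = 28

Answer: 28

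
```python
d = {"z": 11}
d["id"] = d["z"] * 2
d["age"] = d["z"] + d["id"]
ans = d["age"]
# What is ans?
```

Trace:
`d = {"z": 11}` → d = {'z': 11}
`d["id"] = d["z"] * 2` → d = {'z': 11, 'id': 22}
`d["age"] = d["z"] + d["id"]` → d = {'z': 11, 'id': 22, 'age': 33}
`ans = d["age"]` → ans = 33
So ans = 33

Answer: 33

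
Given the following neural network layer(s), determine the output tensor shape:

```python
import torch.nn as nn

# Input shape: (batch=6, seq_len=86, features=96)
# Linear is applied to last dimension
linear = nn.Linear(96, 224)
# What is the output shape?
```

Input: (6, 86, 96) -> Output: (6, 86, 224)

Answer: (6, 86, 224)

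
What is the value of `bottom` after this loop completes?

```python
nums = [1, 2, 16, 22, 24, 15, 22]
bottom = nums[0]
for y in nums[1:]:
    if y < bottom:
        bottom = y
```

Minimum of [1, 2, 16, 22, 24, 15, 22]
`bottom` takes the values: 1

Answer: 1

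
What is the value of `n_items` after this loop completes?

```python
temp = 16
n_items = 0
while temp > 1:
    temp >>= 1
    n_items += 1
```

Count right shifts until 1
`n_items` takes the values: 0 → 1 → 2 → 3 → 4

Answer: 4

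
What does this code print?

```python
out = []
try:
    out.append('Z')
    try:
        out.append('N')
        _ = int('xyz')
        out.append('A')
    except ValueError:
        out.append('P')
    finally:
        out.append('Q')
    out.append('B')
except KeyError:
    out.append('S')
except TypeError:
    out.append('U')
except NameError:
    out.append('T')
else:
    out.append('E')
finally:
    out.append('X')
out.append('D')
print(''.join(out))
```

Execution trace: 'Z' (try body) → 'N' (inner try body) → 'P' (inner except ValueError) → 'Q' (inner finally) → 'B' (try body, no exception) → 'E' (else) → 'X' (finally) → 'D' (after the try/except). Output: ZNPQBEXD

Answer: ZNPQBEXD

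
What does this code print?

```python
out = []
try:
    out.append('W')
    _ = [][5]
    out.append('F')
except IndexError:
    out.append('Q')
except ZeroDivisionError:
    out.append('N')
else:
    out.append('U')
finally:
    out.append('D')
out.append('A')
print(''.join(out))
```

Execution trace: 'W' (try body) → 'Q' (except IndexError) → 'D' (finally) → 'A' (after the try/except). Output: WQDA

Answer: WQDA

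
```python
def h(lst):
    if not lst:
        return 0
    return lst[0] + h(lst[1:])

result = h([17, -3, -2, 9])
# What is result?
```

17 + (-3) + (-2) + 9 + 0 = 21

Answer: 21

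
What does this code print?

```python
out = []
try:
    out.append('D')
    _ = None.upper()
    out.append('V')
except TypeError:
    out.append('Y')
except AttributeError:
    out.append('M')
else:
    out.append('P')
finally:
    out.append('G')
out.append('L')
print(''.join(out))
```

Execution trace: 'D' (try body) → 'M' (except AttributeError) → 'G' (finally) → 'L' (after the try/except). Output: DMGL

Answer: DMGL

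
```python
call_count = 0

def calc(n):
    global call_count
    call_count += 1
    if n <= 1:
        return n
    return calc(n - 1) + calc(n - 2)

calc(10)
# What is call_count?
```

Calls(n) = 1 + Calls(n-1) + Calls(n-2); Calls(0)=Calls(1)=1. For n=10 this gives 177.

Answer: 177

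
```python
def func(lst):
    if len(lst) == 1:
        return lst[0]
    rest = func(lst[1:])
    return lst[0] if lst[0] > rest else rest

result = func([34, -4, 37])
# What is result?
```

Recursive max over [34, -4, 37] = 37

Answer: 37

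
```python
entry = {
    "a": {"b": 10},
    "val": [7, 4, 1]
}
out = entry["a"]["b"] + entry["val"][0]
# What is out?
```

Trace:
`entry = { ...` → entry = {'a': {'b': 10}, 'val': [7, 4, 1]}
`out = entry["a"]["b"] + entry["val"][0]` → out = 17
So out = 17

Answer: 17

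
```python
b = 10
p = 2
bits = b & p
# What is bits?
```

Trace:
`b = 10` → b = 10
`p = 2` → p = 2
`bits = b & p` → bits = 2
So bits = 2

Answer: 2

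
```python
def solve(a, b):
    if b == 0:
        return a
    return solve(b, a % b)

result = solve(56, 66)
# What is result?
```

solve(56, 66) -> solve(66, 56) -> solve(56, 10) -> solve(10, 6) -> solve(6, 4) -> solve(4, 2) -> solve(2, 0) -> 2

Answer: 2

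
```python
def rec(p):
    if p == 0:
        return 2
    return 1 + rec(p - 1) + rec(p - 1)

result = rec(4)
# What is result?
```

rec(p) = 1 + 2·rec(p-1), rec(0)=2. Closed form: (2+1)·2^4 - 1 = 47.

Answer: 47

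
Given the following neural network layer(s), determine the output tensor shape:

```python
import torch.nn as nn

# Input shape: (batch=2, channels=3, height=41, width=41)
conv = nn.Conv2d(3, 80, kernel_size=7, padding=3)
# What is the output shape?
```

Input: (2, 3, 41, 41) -> Output: (2, 80, 41, 41)

Answer: (2, 80, 41, 41)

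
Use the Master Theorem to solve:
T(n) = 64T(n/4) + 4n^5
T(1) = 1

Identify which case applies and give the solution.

a=64, b=4, f(n)=4n^5. log_4(64) = 3. Since c=5 > 3 and the regularity condition holds (64(n/4)^5 = (64/4^5)n^5 with 64/4^5 < 1), Case 3 applies: T(n) = Θ(f(n)) = O(n^5).

Answer: O(n^5) - Case 3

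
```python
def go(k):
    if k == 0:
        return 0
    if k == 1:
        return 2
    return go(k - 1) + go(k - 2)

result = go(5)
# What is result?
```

Build up from base cases: go(0)=0, go(1)=2, go(2)=2, go(3)=4, go(4)=6, go(5)=10

Answer: 10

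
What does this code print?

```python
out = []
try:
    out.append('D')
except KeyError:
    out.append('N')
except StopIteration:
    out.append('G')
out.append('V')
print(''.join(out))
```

Execution trace: 'D' (try body, no exception) → 'V' (after the try/except). Output: DV

Answer: DV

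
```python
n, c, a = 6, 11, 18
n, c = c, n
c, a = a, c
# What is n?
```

Trace:
`n, c, a = 6, 11, 18` → n = 6; c = 11; a = 18
`n, c = c, n` → n = 11; c = 6
`c, a = a, c` → c = 18; a = 6
So n = 11

Answer: 11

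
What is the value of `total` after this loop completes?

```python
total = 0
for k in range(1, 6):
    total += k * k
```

Sum of squares 1² to 5² = 55
`total` takes the values: 0 → 1 → 5 → 14 → 30 → 55

Answer: 55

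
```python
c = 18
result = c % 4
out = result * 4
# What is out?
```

Trace:
`c = 18` → c = 18
`result = c % 4` → result = 2
`out = result * 4` → out = 8
So out = 8

Answer: 8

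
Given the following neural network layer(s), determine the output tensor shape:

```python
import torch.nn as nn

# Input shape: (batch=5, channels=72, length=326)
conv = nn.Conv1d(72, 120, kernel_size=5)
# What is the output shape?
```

Input: (5, 72, 326) -> Output: (5, 120, 322)

Answer: (5, 120, 322)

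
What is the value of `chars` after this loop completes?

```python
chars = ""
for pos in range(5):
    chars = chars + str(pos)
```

Concatenate digits 0 to 4
`chars` takes the values: "" → "0" → "01" → "012" → "0123" → "01234"

Answer: "01234"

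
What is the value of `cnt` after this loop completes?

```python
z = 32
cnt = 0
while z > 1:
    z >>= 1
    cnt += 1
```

Count right shifts until 1
`cnt` takes the values: 0 → 1 → 2 → 3 → 4 → 5

Answer: 5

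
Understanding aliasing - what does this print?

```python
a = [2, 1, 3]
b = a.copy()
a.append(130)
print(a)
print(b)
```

Key concept: list.copy() creates independent copy.
Step by step:
`a = [2, 1, 3]` → a = [2, 1, 3]
`b = a.copy()` → b = [2, 1, 3]
`a.append(130)` → a = [2, 1, 3, 130]
`print(a)` → prints [2, 1, 3, 130]
`print(b)` → prints [2, 1, 3]

Answer:
[2, 1, 3, 130]
[2, 1, 3]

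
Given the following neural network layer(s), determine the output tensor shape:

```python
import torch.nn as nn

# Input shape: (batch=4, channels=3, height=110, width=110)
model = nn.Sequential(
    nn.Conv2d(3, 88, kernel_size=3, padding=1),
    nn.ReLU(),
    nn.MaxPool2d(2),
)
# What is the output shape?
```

Input: (4, 3, 110, 110) -> after Conv2d: (4, 88, 110, 110) -> after ReLU: (4, 88, 110, 110) -> Output: (4, 88, 55, 55)

Answer: (4, 88, 55, 55)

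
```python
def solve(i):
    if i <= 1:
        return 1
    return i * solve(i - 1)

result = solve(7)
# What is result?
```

solve(7) = 7 * 6 * 5 * 4 * 3 * 2 * 1 = 5040

Answer: 5040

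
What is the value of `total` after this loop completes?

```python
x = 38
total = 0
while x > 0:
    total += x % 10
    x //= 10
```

Sum digits of 38
`total` takes the values: 0 → 8 → 11

Answer: 11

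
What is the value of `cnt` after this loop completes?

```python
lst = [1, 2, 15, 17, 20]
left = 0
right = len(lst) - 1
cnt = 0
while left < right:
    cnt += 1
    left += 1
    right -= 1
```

Iterations until pointers meet (list length 5)
`cnt` takes the values: 0 → 1 → 2

Answer: 2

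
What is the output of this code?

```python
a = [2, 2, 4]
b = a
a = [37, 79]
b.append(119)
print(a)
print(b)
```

Key concept: rebinding vs mutation: a is rebound to a new list, b still points at the original.
Step by step:
`a = [2, 2, 4]` → a = [2, 2, 4]
`b = a` → b = [2, 2, 4] (same object as a)
`a = [37, 79]` → a = [37, 79]
`b.append(119)` → b = [2, 2, 4, 119]
`print(a)` → prints [37, 79]
`print(b)` → prints [2, 2, 4, 119]

Answer:
[37, 79]
[2, 2, 4, 119]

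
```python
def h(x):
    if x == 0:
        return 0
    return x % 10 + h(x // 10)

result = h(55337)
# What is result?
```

Sum of digits of 55337: 7 + 3 + 3 + 5 + 5 = 23

Answer: 23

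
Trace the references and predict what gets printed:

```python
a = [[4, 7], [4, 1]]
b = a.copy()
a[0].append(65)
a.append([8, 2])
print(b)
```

Key concept: shallow copy with nested lists.
Step by step:
`a = [[4, 7], [4, 1]]` → a = [[4, 7], [4, 1]]
`b = a.copy()` → b = [[4, 7], [4, 1]]
`a[0].append(65)` → a = [[4, 7, 65], [4, 1]]; b = [[4, 7, 65], [4, 1]]
`a.append([8, 2])` → a = [[4, 7, 65], [4, 1], [8, 2]]
`print(b)` → prints [[4, 7, 65], [4, 1]]

Answer: [[4, 7, 65], [4, 1]]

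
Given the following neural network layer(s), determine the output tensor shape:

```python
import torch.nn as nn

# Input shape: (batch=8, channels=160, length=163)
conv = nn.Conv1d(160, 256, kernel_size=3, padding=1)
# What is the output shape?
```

Input: (8, 160, 163) -> Output: (8, 256, 163)

Answer: (8, 256, 163)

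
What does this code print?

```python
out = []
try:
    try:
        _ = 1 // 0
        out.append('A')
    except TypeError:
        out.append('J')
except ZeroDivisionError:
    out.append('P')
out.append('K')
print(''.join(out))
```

Execution trace: 'P' (outer except ZeroDivisionError) → 'K' (after the try/except). Output: PK

Answer: PK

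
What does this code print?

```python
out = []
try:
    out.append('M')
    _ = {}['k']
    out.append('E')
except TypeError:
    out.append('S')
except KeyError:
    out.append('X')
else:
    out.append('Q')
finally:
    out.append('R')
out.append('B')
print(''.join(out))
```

Execution trace: 'M' (try body) → 'X' (except KeyError) → 'R' (finally) → 'B' (after the try/except). Output: MXRB

Answer: MXRB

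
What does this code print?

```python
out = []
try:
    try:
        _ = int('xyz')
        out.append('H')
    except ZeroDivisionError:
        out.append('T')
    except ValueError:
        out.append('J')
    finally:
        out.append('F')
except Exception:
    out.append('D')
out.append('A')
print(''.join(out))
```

Execution trace: 'J' (inner except ValueError) → 'F' (inner finally) → 'A' (after the try/except). Output: JFA

Answer: JFA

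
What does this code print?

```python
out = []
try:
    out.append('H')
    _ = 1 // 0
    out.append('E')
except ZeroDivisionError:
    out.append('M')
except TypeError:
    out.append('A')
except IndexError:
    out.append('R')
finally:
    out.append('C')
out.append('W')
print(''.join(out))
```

Execution trace: 'H' (try body) → 'M' (except ZeroDivisionError) → 'C' (finally) → 'W' (after the try/except). Output: HMCW

Answer: HMCW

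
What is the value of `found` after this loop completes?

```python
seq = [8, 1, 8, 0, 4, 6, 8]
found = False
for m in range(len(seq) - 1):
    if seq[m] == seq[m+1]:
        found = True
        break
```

Check consecutive duplicates in [8, 1, 8, 0, 4, 6, 8]
`found` takes the values: False

Answer: False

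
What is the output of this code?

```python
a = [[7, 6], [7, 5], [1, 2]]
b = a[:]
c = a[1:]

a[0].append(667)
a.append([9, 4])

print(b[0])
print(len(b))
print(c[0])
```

Key concept: slice with nested mutation.
Step by step:
`a = [[7, 6], [7, 5], [1, 2]]` → a = [[7, 6], [7, 5], [1, 2]]
`b = a[:]` → b = [[7, 6], [7, 5], [1, 2]]
`c = a[1:]` → c = [[7, 5], [1, 2]]
`a[0].append(667)` → a = [[7, 6, 667], [7, 5], [1, 2]]; b = [[7, 6, 667], [7, 5], [1, 2]]
`a.append([9, 4])` → a = [[7, 6, 667], [7, 5], [1, 2], [9, 4]]
`print(b[0])` → prints [7, 6, 667]
`print(len(b))` → prints 3
`print(c[0])` → prints [7, 5]

Answer:
[7, 6, 667]
3
[7, 5]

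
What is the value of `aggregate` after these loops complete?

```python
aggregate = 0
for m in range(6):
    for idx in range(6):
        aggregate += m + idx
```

Sum of all m+idx for m,idx in 6x6
`aggregate` takes the values: 0 → 1 → 3 → 6 → 10 → 15 → 16 → 18 → 21 → 25 → 30 → 36 → 38 → 41 → 45 → 50 → 56 → 63 → 66 → 70 → 75 → 81 → 88 → 96 → 100 → 105 → 111 → 118 → 126 → 135 → 140 → 146 → 153 → 161 → 170 → 180

Answer: 180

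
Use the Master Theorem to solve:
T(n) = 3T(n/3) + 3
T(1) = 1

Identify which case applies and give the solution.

a=3, b=3, f(n)=3. log_3(3) = 1. Since c=0 < 1, Case 1 applies: T(n) = Θ(n^log_b(a)) = O(n).

Answer: O(n) - Case 1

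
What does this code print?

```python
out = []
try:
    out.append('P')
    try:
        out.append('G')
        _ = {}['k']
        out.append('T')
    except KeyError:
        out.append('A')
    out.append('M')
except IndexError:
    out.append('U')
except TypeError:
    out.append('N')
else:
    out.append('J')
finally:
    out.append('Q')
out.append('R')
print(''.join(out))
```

Execution trace: 'P' (try body) → 'G' (inner try body) → 'A' (inner except KeyError) → 'M' (try body, no exception) → 'J' (else) → 'Q' (finally) → 'R' (after the try/except). Output: PGAMJQR

Answer: PGAMJQR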